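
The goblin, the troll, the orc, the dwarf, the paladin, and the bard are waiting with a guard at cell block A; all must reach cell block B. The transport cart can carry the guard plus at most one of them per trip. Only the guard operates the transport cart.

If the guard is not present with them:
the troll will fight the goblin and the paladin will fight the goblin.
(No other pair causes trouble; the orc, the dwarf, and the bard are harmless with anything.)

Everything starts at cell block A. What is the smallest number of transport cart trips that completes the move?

Counting alone: the guard can take at most 1 across per trip to cell block B, so moving all 6 needs at least 6 loaded trips out, with a return between consecutive ones — at least 11 crossings.
The safety rule pushes this higher. Following every safe sequence of crossings, the most of the 6 that can be at cell block B as the transport cart arrives there on crossing 11 is 5 — never all 6.
So no plan with fewer than 13 crossings exists, and this one achieves 13:
1. Guard goes to cell block B with the goblin.  [cell block A: the bard, the dwarf, the orc, the paladin, the troll | cell block B: the goblin]
2. Guard goes back to cell block A alone.  [cell block A: the bard, the dwarf, the orc, the paladin, the troll | cell block B: the goblin]
3. Guard goes to cell block B with the troll.  [cell block A: the bard, the dwarf, the orc, the paladin | cell block B: the goblin, the troll]
4. Guard goes back to cell block A with the goblin.  [cell block A: the bard, the dwarf, the goblin, the orc, the paladin | cell block B: the troll]
5. Guard goes to cell block B with the paladin.  [cell block A: the bard, the dwarf, the goblin, the orc | cell block B: the paladin, the troll]
6. Guard goes back to cell block A alone.  [cell block A: the bard, the dwarf, the goblin, the orc | cell block B: the paladin, the troll]
7. Guard goes to cell block B with the orc.  [cell block A: the bard, the dwarf, the goblin | cell block B: the orc, the paladin, the troll]
8. Guard goes back to cell block A alone.  [cell block A: the bard, the dwarf, the goblin | cell block B: the orc, the paladin, the troll]
9. Guard goes to cell block B with the dwarf.  [cell block A: the bard, the goblin | cell block B: the dwarf, the orc, the paladin, the troll]
10. Guard goes back to cell block A alone.  [cell block A: the bard, the goblin | cell block B: the dwarf, the orc, the paladin, the troll]
11. Guard goes to cell block B with the bard.  [cell block A: the goblin | cell block B: the bard, the dwarf, the orc, the paladin, the troll]
12. Guard goes back to cell block A alone.  [cell block A: the goblin | cell block B: the bard, the dwarf, the orc, the paladin, the troll]
13. Guard goes to cell block B with the goblin.  [cell block A: — | cell block B: the bard, the dwarf, the goblin, the orc, the paladin, the troll]

13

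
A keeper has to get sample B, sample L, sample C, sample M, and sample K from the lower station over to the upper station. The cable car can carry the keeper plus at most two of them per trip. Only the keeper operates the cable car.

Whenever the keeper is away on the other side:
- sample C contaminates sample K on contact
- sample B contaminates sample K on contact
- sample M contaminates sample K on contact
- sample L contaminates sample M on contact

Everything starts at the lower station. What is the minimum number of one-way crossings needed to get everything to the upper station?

5

Counting alone: the keeper can take at most 2 across per trip to the upper station, so moving all 5 needs at least 3 loaded trips out, with a return between consecutive ones — at least 5 crossings.
The plan below uses exactly 5 crossings, so it is optimal:
1. Keeper goes to the upper station with sample K and sample L.
2. Keeper goes back to the lower station alone.
3. Keeper goes to the upper station with sample B and sample C.
4. Keeper goes back to the lower station with sample K.
5. Keeper goes to the upper station with sample K and sample M.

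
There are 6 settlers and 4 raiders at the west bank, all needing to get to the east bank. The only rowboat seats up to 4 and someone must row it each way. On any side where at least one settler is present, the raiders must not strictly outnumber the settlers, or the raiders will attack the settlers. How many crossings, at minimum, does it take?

Counting alone: each trip to the east bank takes at most 4 across and each return brings at least 1 back, so after t trips out (and t−1 returns) at most 4t − (t−1) of the 10 are across; that first reaches 10 at t = 3, so at least 5 crossings are needed.
The plan below uses exactly 5 crossings, so it is optimal:
1. 4 raiders → the east bank.  (the west bank: 6S 0R; the east bank: 0S 4R)
2. 1 raider ← the west bank.  (the west bank: 6S 1R; the east bank: 0S 3R)
3. 4 settlers → the east bank.  (the west bank: 2S 1R; the east bank: 4S 3R)
4. 1 raider ← the west bank.  (the west bank: 2S 2R; the east bank: 4S 2R)
5. 2 settlers and 2 raiders → the east bank.  (the west bank: 0S 0R; the east bank: 6S 4R)

5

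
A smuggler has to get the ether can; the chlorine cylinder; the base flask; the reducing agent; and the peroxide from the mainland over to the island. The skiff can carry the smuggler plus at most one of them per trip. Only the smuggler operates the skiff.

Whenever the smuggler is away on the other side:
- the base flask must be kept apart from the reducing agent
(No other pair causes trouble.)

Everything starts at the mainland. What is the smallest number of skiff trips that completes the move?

9

Counting alone: the smuggler can take at most 1 across per trip to the island, so moving all 5 needs at least 5 loaded trips out, with a return between consecutive ones — at least 9 crossings.
The plan below uses exactly 9 crossings, so it is optimal:
1. Smuggler goes to the island with the base flask.
2. Smuggler goes back to the mainland alone.
3. Smuggler goes to the island with the ether can.
4. Smuggler goes back to the mainland alone.
5. Smuggler goes to the island with the chlorine cylinder.
6. Smuggler goes back to the mainland alone.
7. Smuggler goes to the island with the peroxide.
8. Smuggler goes back to the mainland alone.
9. Smuggler goes to the island with the reducing agent.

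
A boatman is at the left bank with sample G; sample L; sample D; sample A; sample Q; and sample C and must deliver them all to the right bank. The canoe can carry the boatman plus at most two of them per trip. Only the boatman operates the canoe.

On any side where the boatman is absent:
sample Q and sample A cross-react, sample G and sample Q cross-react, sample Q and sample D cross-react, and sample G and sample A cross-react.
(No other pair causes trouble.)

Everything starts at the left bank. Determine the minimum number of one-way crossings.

9

Counting alone: the boatman can take at most 2 across per trip to the right bank, so moving all 6 needs at least 3 loaded trips out, with a return between consecutive ones — at least 5 crossings.
The safety rule pushes this higher. Following every safe sequence of crossings, the most of the 6 that can be at the right bank as the canoe arrives there on crossings 5, 7 is 4, 5 respectively — never all 6.
So no plan with fewer than 9 crossings exists, and this one achieves 9:
1. Boatman goes to the right bank with sample G and sample Q.
2. Boatman goes back to the left bank with sample G.
3. Boatman goes to the right bank with sample G and sample L.
4. Boatman goes back to the left bank with sample G.
5. Boatman goes to the right bank with sample D and sample G.
6. Boatman goes back to the left bank with sample Q.
7. Boatman goes to the right bank with sample A and sample C.
8. Boatman goes back to the left bank with sample G.
9. Boatman goes to the right bank with sample G and sample Q.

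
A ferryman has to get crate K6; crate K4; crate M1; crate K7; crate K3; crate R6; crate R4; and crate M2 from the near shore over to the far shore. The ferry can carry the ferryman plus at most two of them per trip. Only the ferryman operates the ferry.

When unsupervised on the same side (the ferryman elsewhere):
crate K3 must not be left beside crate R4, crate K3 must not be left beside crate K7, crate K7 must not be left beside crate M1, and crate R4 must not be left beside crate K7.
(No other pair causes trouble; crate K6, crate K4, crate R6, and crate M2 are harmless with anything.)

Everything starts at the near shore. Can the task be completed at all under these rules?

1. Ferryman goes to the far shore with crate K3 and crate K7.  [the near shore: crate K4, crate K6, crate M1, crate M2, crate R4, crate R6 | the far shore: crate K3, crate K7]
2. Ferryman goes back to the near shore with crate K7.  [the near shore: crate K4, crate K6, crate K7, crate M1, crate M2, crate R4, crate R6 | the far shore: crate K3]
3. Ferryman goes to the far shore with crate K6 and crate K7.  [the near shore: crate K4, crate M1, crate M2, crate R4, crate R6 | the far shore: crate K3, crate K6, crate K7]
4. Ferryman goes back to the near shore with crate K7.  [the near shore: crate K4, crate K7, crate M1, crate M2, crate R4, crate R6 | the far shore: crate K3, crate K6]
5. Ferryman goes to the far shore with crate K4 and crate K7.  [the near shore: crate M1, crate M2, crate R4, crate R6 | the far shore: crate K3, crate K4, crate K6, crate K7]
6. Ferryman goes back to the near shore with crate K7.  [the near shore: crate K7, crate M1, crate M2, crate R4, crate R6 | the far shore: crate K3, crate K4, crate K6]
7. Ferryman goes to the far shore with crate K7 and crate M1.  [the near shore: crate M2, crate R4, crate R6 | the far shore: crate K3, crate K4, crate K6, crate K7, crate M1]
8. Ferryman goes back to the near shore with crate K7.  [the near shore: crate K7, crate M2, crate R4, crate R6 | the far shore: crate K3, crate K4, crate K6, crate M1]
9. Ferryman goes to the far shore with crate K7 and crate R6.  [the near shore: crate M2, crate R4 | the far shore: crate K3, crate K4, crate K6, crate K7, crate M1, crate R6]
10. Ferryman goes back to the near shore with crate K7.  [the near shore: crate K7, crate M2, crate R4 | the far shore: crate K3, crate K4, crate K6, crate M1, crate R6]
11. Ferryman goes to the far shore with crate K7 and crate M2.  [the near shore: crate R4 | the far shore: crate K3, crate K4, crate K6, crate K7, crate M1, crate M2, crate R6]
12. Ferryman goes back to the near shore with crate K7.  [the near shore: crate K7, crate R4 | the far shore: crate K3, crate K4, crate K6, crate M1, crate M2, crate R6]
13. Ferryman goes to the far shore with crate K7 and crate R4.  [the near shore: — | the far shore: crate K3, crate K4, crate K6, crate K7, crate M1, crate M2, crate R4, crate R6]

Yes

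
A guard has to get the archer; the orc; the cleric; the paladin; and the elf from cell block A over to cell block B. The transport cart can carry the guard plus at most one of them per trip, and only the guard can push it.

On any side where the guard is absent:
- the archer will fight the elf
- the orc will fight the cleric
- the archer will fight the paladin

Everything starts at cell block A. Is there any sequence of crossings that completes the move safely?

Whatever the first load, the items left behind include a forbidden pair without the guard. No opening move is safe, so no plan exists.

No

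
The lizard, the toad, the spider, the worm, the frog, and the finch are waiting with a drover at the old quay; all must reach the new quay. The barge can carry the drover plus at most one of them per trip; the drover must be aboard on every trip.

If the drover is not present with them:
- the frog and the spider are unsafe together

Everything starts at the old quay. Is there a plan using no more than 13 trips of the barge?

Yes

Yes — this plan uses 11 crossings (≤ 13):
1. Drover goes to the new quay with the spider.
2. Drover goes back to the old quay alone.
3. Drover goes to the new quay with the lizard.
4. Drover goes back to the old quay alone.
5. Drover goes to the new quay with the toad.
6. Drover goes back to the old quay alone.
7. Drover goes to the new quay with the worm.
8. Drover goes back to the old quay alone.
9. Drover goes to the new quay with the finch.
10. Drover goes back to the old quay alone.
11. Drover goes to the new quay with the frog.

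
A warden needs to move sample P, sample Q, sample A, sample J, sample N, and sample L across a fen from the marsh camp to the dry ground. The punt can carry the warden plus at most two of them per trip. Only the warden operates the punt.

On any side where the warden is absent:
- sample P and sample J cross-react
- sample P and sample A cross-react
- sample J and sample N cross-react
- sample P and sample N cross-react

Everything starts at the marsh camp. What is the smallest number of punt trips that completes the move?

Counting alone: the warden can take at most 2 across per trip to the dry ground, so moving all 6 needs at least 3 loaded trips out, with a return between consecutive ones — at least 5 crossings.
The safety rule pushes this higher. Following every safe sequence of crossings, the most of the 6 that can be at the dry ground as the punt arrives there on crossings 5, 7 is 4, 5 respectively — never all 6.
So no plan with fewer than 9 crossings exists, and this one achieves 9:
1. Warden goes to the dry ground with sample J and sample P.  [the marsh camp: sample A, sample L, sample N, sample Q | the dry ground: sample J, sample P]
2. Warden goes back to the marsh camp with sample P.  [the marsh camp: sample A, sample L, sample N, sample P, sample Q | the dry ground: sample J]
3. Warden goes to the dry ground with sample P and sample Q.  [the marsh camp: sample A, sample L, sample N | the dry ground: sample J, sample P, sample Q]
4. Warden goes back to the marsh camp with sample P.  [the marsh camp: sample A, sample L, sample N, sample P | the dry ground: sample J, sample Q]
5. Warden goes to the dry ground with sample A and sample P.  [the marsh camp: sample L, sample N | the dry ground: sample A, sample J, sample P, sample Q]
6. Warden goes back to the marsh camp with sample P.  [the marsh camp: sample L, sample N, sample P | the dry ground: sample A, sample J, sample Q]
7. Warden goes to the dry ground with sample L and sample P.  [the marsh camp: sample N | the dry ground: sample A, sample J, sample L, sample P, sample Q]
8. Warden goes back to the marsh camp with sample P.  [the marsh camp: sample N, sample P | the dry ground: sample A, sample J, sample L, sample Q]
9. Warden goes to the dry ground with sample N and sample P.  [the marsh camp: — | the dry ground: sample A, sample J, sample L, sample N, sample P, sample Q]

9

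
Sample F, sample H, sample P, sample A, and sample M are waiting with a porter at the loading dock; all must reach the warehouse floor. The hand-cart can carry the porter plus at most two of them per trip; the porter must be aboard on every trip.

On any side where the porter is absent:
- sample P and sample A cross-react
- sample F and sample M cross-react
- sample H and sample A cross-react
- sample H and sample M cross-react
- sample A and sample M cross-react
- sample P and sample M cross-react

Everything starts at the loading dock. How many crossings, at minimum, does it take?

7

Counting alone: the porter can take at most 2 across per trip to the warehouse floor, so moving all 5 needs at least 3 loaded trips out, with a return between consecutive ones — at least 5 crossings.
The safety rule pushes this higher. Following every safe sequence of crossings, the most of the 5 that can be at the warehouse floor as the hand-cart arrives there on crossing 5 is 4 — never all 5.
So no plan with fewer than 7 crossings exists, and this one achieves 7:
1. Porter goes to the warehouse floor with sample A and sample M.
2. Porter goes back to the loading dock with sample A.
3. Porter goes to the warehouse floor with sample A and sample F.
4. Porter goes back to the loading dock with sample M.
5. Porter goes to the warehouse floor with sample H and sample P.
6. Porter goes back to the loading dock with sample A.
7. Porter goes to the warehouse floor with sample A and sample M.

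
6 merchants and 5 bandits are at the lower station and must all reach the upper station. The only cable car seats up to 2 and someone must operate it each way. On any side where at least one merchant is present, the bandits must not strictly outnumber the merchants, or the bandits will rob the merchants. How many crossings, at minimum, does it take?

19

Counting alone: each trip to the upper station takes at most 2 across and each return brings at least 1 back, so after t trips out (and t−1 returns) at most 2t − (t−1) of the 11 are across; that first reaches 11 at t = 10, so at least 19 crossings are needed.
The plan below uses exactly 19 crossings, so it is optimal:
1. 2 bandits → the upper station.  (the lower station: 6M 3B; the upper station: 0M 2B)
2. 1 bandit ← the lower station.  (the lower station: 6M 4B; the upper station: 0M 1B)
3. 2 bandits → the upper station.  (the lower station: 6M 2B; the upper station: 0M 3B)
4. 1 bandit ← the lower station.  (the lower station: 6M 3B; the upper station: 0M 2B)
5. 2 merchants → the upper station.  (the lower station: 4M 3B; the upper station: 2M 2B)
6. 1 bandit ← the lower station.  (the lower station: 4M 4B; the upper station: 2M 1B)
7. 1 merchant and 1 bandit → the upper station.  (the lower station: 3M 3B; the upper station: 3M 2B)
8. 1 merchant ← the lower station.  (the lower station: 4M 3B; the upper station: 2M 2B)
9. 1 merchant and 1 bandit → the upper station.  (the lower station: 3M 2B; the upper station: 3M 3B)
10. 1 bandit ← the lower station.  (the lower station: 3M 3B; the upper station: 3M 2B)
11. 1 merchant and 1 bandit → the upper station.  (the lower station: 2M 2B; the upper station: 4M 3B)
12. 1 merchant ← the lower station.  (the lower station: 3M 2B; the upper station: 3M 3B)
13. 1 merchant and 1 bandit → the upper station.  (the lower station: 2M 1B; the upper station: 4M 4B)
14. 1 bandit ← the lower station.  (the lower station: 2M 2B; the upper station: 4M 3B)
15. 1 merchant and 1 bandit → the upper station.  (the lower station: 1M 1B; the upper station: 5M 4B)
16. 1 merchant ← the lower station.  (the lower station: 2M 1B; the upper station: 4M 4B)
17. 1 merchant and 1 bandit → the upper station.  (the lower station: 1M 0B; the upper station: 5M 5B)
18. 1 bandit ← the lower station.  (the lower station: 1M 1B; the upper station: 5M 4B)
19. 1 merchant and 1 bandit → the upper station.  (the lower station: 0M 0B; the upper station: 6M 5B)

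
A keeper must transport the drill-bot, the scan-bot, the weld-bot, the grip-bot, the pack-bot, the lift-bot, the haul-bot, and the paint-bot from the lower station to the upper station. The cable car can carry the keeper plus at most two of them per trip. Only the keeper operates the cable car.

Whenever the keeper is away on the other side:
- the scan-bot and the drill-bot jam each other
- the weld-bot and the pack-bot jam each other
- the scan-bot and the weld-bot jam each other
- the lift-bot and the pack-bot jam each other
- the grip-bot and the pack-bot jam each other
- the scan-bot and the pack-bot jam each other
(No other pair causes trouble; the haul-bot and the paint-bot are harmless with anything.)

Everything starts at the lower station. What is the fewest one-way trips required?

Counting alone: the keeper can take at most 2 across per trip to the upper station, so moving all 8 needs at least 4 loaded trips out, with a return between consecutive ones — at least 7 crossings.
The safety rule pushes this higher. Following every safe sequence of crossings, the most of the 8 that can be at the upper station as the cable car arrives there on crossings 7, 9, 11 is 5, 6, 7 respectively — never all 8.
So no plan with fewer than 13 crossings exists, and this one achieves 13:
1. Keeper goes to the upper station with the pack-bot and the scan-bot.
2. Keeper goes back to the lower station with the scan-bot.
3. Keeper goes to the upper station with the drill-bot and the scan-bot.
4. Keeper goes back to the lower station with the scan-bot.
5. Keeper goes to the upper station with the haul-bot and the scan-bot.
6. Keeper goes back to the lower station with the scan-bot.
7. Keeper goes to the upper station with the paint-bot and the scan-bot.
8. Keeper goes back to the lower station with the scan-bot.
9. Keeper goes to the upper station with the grip-bot and the weld-bot.
10. Keeper goes back to the lower station with the pack-bot.
11. Keeper goes to the upper station with the lift-bot and the scan-bot.
12. Keeper goes back to the lower station with the scan-bot.
13. Keeper goes to the upper station with the pack-bot and the scan-bot.

13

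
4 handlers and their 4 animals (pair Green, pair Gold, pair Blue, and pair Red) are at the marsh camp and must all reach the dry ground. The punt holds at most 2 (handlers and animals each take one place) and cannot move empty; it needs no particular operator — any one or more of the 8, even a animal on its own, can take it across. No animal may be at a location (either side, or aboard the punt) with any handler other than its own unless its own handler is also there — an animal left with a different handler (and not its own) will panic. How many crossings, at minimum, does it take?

impossible

Following every safe sequence of crossings from the start, the most of the 8 that can be at the dry ground as the punt arrives there on crossings 1, 3, 5 is 2, 3, 4 respectively; the best ever achieved is 4 of 8.
From crossing 7 on, no configuration arises that was not already reachable earlier: only 44 distinct safe configurations (who is on which side, and where the punt is) can ever be reached, none of them has everyone across, and every continuation just revisits them. So no valid plan exists.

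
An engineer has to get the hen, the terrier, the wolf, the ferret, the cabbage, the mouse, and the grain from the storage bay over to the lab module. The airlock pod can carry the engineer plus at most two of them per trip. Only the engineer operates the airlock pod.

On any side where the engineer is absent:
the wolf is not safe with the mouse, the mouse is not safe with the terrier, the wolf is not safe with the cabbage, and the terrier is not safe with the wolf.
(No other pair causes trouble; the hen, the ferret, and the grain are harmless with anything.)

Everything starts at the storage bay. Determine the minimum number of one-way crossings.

11

Counting alone: the engineer can take at most 2 across per trip to the lab module, so moving all 7 needs at least 4 loaded trips out, with a return between consecutive ones — at least 7 crossings.
The safety rule pushes this higher. Following every safe sequence of crossings, the most of the 7 that can be at the lab module as the airlock pod arrives there on crossings 7, 9 is 5, 6 respectively — never all 7.
So no plan with fewer than 11 crossings exists, and this one achieves 11:
1. Engineer goes to the lab module with the terrier and the wolf.
2. Engineer goes back to the storage bay with the terrier.
3. Engineer goes to the lab module with the hen and the terrier.
4. Engineer goes back to the storage bay with the terrier.
5. Engineer goes to the lab module with the ferret and the terrier.
6. Engineer goes back to the storage bay with the terrier.
7. Engineer goes to the lab module with the cabbage and the terrier.
8. Engineer goes back to the storage bay with the wolf.
9. Engineer goes to the lab module with the grain and the wolf.
10. Engineer goes back to the storage bay with the wolf.
11. Engineer goes to the lab module with the mouse and the wolf.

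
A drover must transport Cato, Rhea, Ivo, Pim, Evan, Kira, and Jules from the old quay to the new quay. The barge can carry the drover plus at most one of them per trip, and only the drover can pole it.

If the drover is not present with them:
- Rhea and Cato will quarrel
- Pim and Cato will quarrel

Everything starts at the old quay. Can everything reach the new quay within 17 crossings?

Yes

Yes — this plan uses 15 crossings (≤ 17):
1. Drover goes to the new quay with Cato.
2. Drover goes back to the old quay alone.
3. Drover goes to the new quay with Rhea.
4. Drover goes back to the old quay with Cato.
5. Drover goes to the new quay with Pim.
6. Drover goes back to the old quay alone.
7. Drover goes to the new quay with Ivo.
8. Drover goes back to the old quay alone.
9. Drover goes to the new quay with Evan.
10. Drover goes back to the old quay alone.
11. Drover goes to the new quay with Kira.
12. Drover goes back to the old quay alone.
13. Drover goes to the new quay with Jules.
14. Drover goes back to the old quay alone.
15. Drover goes to the new quay with Cato.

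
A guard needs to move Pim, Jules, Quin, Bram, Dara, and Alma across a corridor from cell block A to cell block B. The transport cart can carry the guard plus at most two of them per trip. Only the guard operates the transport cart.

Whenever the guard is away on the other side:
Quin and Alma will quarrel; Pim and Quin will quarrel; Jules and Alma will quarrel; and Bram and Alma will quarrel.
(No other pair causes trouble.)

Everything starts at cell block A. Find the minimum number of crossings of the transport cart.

Counting alone: the guard can take at most 2 across per trip to cell block B, so moving all 6 needs at least 3 loaded trips out, with a return between consecutive ones — at least 5 crossings.
The safety rule pushes this higher. Following every safe sequence of crossings, the most of the 6 that can be at cell block B as the transport cart arrives there on crossing 5 is 5 — never all 6.
So no plan with fewer than 7 crossings exists, and this one achieves 7:
1. Guard goes to cell block B with Alma and Pim.  [cell block A: Bram, Dara, Jules, Quin | cell block B: Alma, Pim]
2. Guard goes back to cell block A alone.  [cell block A: Bram, Dara, Jules, Quin | cell block B: Alma, Pim]
3. Guard goes to cell block B with Dara.  [cell block A: Bram, Jules, Quin | cell block B: Alma, Dara, Pim]
4. Guard goes back to cell block A alone.  [cell block A: Bram, Jules, Quin | cell block B: Alma, Dara, Pim]
5. Guard goes to cell block B with Bram and Jules.  [cell block A: Quin | cell block B: Alma, Bram, Dara, Jules, Pim]
6. Guard goes back to cell block A with Alma.  [cell block A: Alma, Quin | cell block B: Bram, Dara, Jules, Pim]
7. Guard goes to cell block B with Alma and Quin.  [cell block A: — | cell block B: Alma, Bram, Dara, Jules, Pim, Quin]

7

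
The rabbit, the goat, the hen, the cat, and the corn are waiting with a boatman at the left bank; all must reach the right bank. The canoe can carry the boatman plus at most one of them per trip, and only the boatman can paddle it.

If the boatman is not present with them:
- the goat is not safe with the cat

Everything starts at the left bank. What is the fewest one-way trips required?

Counting alone: the boatman can take at most 1 across per trip to the right bank, so moving all 5 needs at least 5 loaded trips out, with a return between consecutive ones — at least 9 crossings.
The plan below uses exactly 9 crossings, so it is optimal:
1. Boatman goes to the right bank with the goat.  [the left bank: the cat, the corn, the hen, the rabbit | the right bank: the goat]
2. Boatman goes back to the left bank alone.  [the left bank: the cat, the corn, the hen, the rabbit | the right bank: the goat]
3. Boatman goes to the right bank with the rabbit.  [the left bank: the cat, the corn, the hen | the right bank: the goat, the rabbit]
4. Boatman goes back to the left bank alone.  [the left bank: the cat, the corn, the hen | the right bank: the goat, the rabbit]
5. Boatman goes to the right bank with the hen.  [the left bank: the cat, the corn | the right bank: the goat, the hen, the rabbit]
6. Boatman goes back to the left bank alone.  [the left bank: the cat, the corn | the right bank: the goat, the hen, the rabbit]
7. Boatman goes to the right bank with the corn.  [the left bank: the cat | the right bank: the corn, the goat, the hen, the rabbit]
8. Boatman goes back to the left bank alone.  [the left bank: the cat | the right bank: the corn, the goat, the hen, the rabbit]
9. Boatman goes to the right bank with the cat.  [the left bank: — | the right bank: the cat, the corn, the goat, the hen, the rabbit]

9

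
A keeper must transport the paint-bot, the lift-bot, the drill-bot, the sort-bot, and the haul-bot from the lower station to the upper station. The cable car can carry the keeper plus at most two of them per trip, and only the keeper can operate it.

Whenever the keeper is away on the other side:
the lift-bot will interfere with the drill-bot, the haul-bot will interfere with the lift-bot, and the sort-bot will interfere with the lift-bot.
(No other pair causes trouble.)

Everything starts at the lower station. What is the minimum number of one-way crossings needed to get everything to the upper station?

5

Counting alone: the keeper can take at most 2 across per trip to the upper station, so moving all 5 needs at least 3 loaded trips out, with a return between consecutive ones — at least 5 crossings.
The plan below uses exactly 5 crossings, so it is optimal:
1. Keeper goes to the upper station with the lift-bot and the paint-bot.  [the lower station: the drill-bot, the haul-bot, the sort-bot | the upper station: the lift-bot, the paint-bot]
2. Keeper goes back to the lower station alone.  [the lower station: the drill-bot, the haul-bot, the sort-bot | the upper station: the lift-bot, the paint-bot]
3. Keeper goes to the upper station with the drill-bot and the sort-bot.  [the lower station: the haul-bot | the upper station: the drill-bot, the lift-bot, the paint-bot, the sort-bot]
4. Keeper goes back to the lower station with the lift-bot.  [the lower station: the haul-bot, the lift-bot | the upper station: the drill-bot, the paint-bot, the sort-bot]
5. Keeper goes to the upper station with the haul-bot and the lift-bot.  [the lower station: — | the upper station: the drill-bot, the haul-bot, the lift-bot, the paint-bot, the sort-bot]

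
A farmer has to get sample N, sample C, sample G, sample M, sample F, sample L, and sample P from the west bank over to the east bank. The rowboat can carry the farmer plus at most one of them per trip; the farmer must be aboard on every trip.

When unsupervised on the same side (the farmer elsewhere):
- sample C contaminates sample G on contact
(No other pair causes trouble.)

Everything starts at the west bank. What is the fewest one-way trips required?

13

Counting alone: the farmer can take at most 1 across per trip to the east bank, so moving all 7 needs at least 7 loaded trips out, with a return between consecutive ones — at least 13 crossings.
The plan below uses exactly 13 crossings, so it is optimal:
1. Farmer goes to the east bank with sample C.  [the west bank: sample F, sample G, sample L, sample M, sample N, sample P | the east bank: sample C]
2. Farmer goes back to the west bank alone.  [the west bank: sample F, sample G, sample L, sample M, sample N, sample P | the east bank: sample C]
3. Farmer goes to the east bank with sample N.  [the west bank: sample F, sample G, sample L, sample M, sample P | the east bank: sample C, sample N]
4. Farmer goes back to the west bank alone.  [the west bank: sample F, sample G, sample L, sample M, sample P | the east bank: sample C, sample N]
5. Farmer goes to the east bank with sample M.  [the west bank: sample F, sample G, sample L, sample P | the east bank: sample C, sample M, sample N]
6. Farmer goes back to the west bank alone.  [the west bank: sample F, sample G, sample L, sample P | the east bank: sample C, sample M, sample N]
7. Farmer goes to the east bank with sample F.  [the west bank: sample G, sample L, sample P | the east bank: sample C, sample F, sample M, sample N]
8. Farmer goes back to the west bank alone.  [the west bank: sample G, sample L, sample P | the east bank: sample C, sample F, sample M, sample N]
9. Farmer goes to the east bank with sample L.  [the west bank: sample G, sample P | the east bank: sample C, sample F, sample L, sample M, sample N]
10. Farmer goes back to the west bank alone.  [the west bank: sample G, sample P | the east bank: sample C, sample F, sample L, sample M, sample N]
11. Farmer goes to the east bank with sample P.  [the west bank: sample G | the east bank: sample C, sample F, sample L, sample M, sample N, sample P]
12. Farmer goes back to the west bank alone.  [the west bank: sample G | the east bank: sample C, sample F, sample L, sample M, sample N, sample P]
13. Farmer goes to the east bank with sample G.  [the west bank: — | the east bank: sample C, sample F, sample G, sample L, sample M, sample N, sample P]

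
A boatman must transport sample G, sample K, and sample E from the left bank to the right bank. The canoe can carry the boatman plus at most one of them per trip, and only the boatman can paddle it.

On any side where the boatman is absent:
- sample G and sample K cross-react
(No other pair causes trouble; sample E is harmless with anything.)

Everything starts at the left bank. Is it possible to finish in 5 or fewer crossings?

Yes — this plan uses 5 crossings (≤ 5):
1. Boatman goes to the right bank with sample G.  [the left bank: sample E, sample K | the right bank: sample G]
2. Boatman goes back to the left bank alone.  [the left bank: sample E, sample K | the right bank: sample G]
3. Boatman goes to the right bank with sample E.  [the left bank: sample K | the right bank: sample E, sample G]
4. Boatman goes back to the left bank alone.  [the left bank: sample K | the right bank: sample E, sample G]
5. Boatman goes to the right bank with sample K.  [the left bank: — | the right bank: sample E, sample G, sample K]

Yes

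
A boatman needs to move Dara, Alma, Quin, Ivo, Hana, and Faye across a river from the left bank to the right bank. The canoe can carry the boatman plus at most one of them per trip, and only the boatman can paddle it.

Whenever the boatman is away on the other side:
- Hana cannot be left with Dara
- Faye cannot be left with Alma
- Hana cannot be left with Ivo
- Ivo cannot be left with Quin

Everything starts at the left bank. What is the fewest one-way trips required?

Whatever the first load, the items left behind include a forbidden pair without the boatman. No opening move is safe, so no plan exists.

impossible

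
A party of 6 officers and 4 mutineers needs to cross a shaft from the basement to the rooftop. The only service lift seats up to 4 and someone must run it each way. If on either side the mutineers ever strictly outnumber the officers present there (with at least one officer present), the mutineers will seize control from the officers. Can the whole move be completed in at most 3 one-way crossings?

No

Counting alone: each trip to the rooftop takes at most 4 across and each return brings at least 1 back, so after t trips out (and t−1 returns) at most 4t − (t−1) of the 10 are across; that first reaches 10 at t = 3, so at least 5 crossings are needed.
Since 3 < 5, 3 crossings cannot be enough. (The shortest complete plan in fact takes 5:)
1. 4 mutineers → the rooftop.  (the basement: 6O 0M; the rooftop: 0O 4M)
2. 1 mutineer ← the basement.  (the basement: 6O 1M; the rooftop: 0O 3M)
3. 4 officers → the rooftop.  (the basement: 2O 1M; the rooftop: 4O 3M)
4. 1 mutineer ← the basement.  (the basement: 2O 2M; the rooftop: 4O 2M)
5. 2 officers and 2 mutineers → the rooftop.  (the basement: 0O 0M; the rooftop: 6O 4M)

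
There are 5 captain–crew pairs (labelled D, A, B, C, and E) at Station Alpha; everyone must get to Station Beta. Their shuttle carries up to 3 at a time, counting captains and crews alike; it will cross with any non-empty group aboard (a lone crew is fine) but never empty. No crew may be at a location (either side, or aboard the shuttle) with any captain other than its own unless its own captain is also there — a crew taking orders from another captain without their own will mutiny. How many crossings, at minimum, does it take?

11

Counting alone: each trip to Station Beta takes at most 3 across and each return brings at least 1 back, so after t trips out (and t−1 returns) at most 3t − (t−1) of the 10 are across; that first reaches 10 at t = 5, so at least 9 crossings are needed.
The safety rule pushes this higher. Following every safe sequence of crossings, the most of the 10 that can be at Station Beta as the shuttle arrives there on crossing 9 is 9 — never all 10.
So no plan with fewer than 11 crossings exists, and this one achieves 11:
1. captain D and crew D cross → Station Beta.
2. captain D crosses ← Station Alpha.
3. crew A, crew B, and crew C cross → Station Beta.
4. crew D crosses ← Station Alpha.
5. captain A, captain B, and captain C cross → Station Beta.
6. captain A and crew A cross ← Station Alpha.
7. captain A, captain D, and captain E cross → Station Beta.
8. crew B crosses ← Station Alpha.
9. crew A and crew D cross → Station Beta.
10. crew D crosses ← Station Alpha.
11. crew B, crew D, and crew E cross → Station Beta.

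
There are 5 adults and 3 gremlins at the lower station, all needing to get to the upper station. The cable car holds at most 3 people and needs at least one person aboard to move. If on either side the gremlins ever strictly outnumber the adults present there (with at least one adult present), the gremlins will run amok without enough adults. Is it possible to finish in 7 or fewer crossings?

Yes — this plan uses 7 crossings (≤ 7):
1. 2 gremlins → the upper station.  (the lower station: 5A 1G; the upper station: 0A 2G)
2. 1 gremlin ← the lower station.  (the lower station: 5A 2G; the upper station: 0A 1G)
3. 2 adults and 1 gremlin → the upper station.  (the lower station: 3A 1G; the upper station: 2A 2G)
4. 1 gremlin ← the lower station.  (the lower station: 3A 2G; the upper station: 2A 1G)
5. 1 adult and 2 gremlins → the upper station.  (the lower station: 2A 0G; the upper station: 3A 3G)
6. 1 gremlin ← the lower station.  (the lower station: 2A 1G; the upper station: 3A 2G)
7. 2 adults and 1 gremlin → the upper station.  (the lower station: 0A 0G; the upper station: 5A 3G)

Yes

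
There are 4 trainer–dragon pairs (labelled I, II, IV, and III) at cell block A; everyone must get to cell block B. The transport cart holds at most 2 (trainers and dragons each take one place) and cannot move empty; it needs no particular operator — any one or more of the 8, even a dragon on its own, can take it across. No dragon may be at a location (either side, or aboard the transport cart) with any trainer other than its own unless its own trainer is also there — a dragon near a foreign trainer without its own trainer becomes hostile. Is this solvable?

No

Following every safe sequence of crossings from the start, the most of the 8 that can be at cell block B as the transport cart arrives there on crossings 1, 3, 5 is 2, 3, 4 respectively; the best ever achieved is 4 of 8.
From crossing 7 on, no configuration arises that was not already reachable earlier: only 44 distinct safe configurations (who is on which side, and where the transport cart is) can ever be reached, none of them has everyone across, and every continuation just revisits them. So no valid plan exists.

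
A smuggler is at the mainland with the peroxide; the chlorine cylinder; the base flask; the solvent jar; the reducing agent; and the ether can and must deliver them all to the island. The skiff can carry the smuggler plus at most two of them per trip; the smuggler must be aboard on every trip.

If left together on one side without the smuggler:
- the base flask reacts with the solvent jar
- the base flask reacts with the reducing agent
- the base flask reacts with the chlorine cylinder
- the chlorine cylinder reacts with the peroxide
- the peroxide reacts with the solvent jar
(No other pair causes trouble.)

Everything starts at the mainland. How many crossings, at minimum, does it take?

Counting alone: the smuggler can take at most 2 across per trip to the island, so moving all 6 needs at least 3 loaded trips out, with a return between consecutive ones — at least 5 crossings.
The safety rule pushes this higher. Following every safe sequence of crossings, the most of the 6 that can be at the island as the skiff arrives there on crossing 5 is 5 — never all 6.
So no plan with fewer than 7 crossings exists, and this one achieves 7:
1. Smuggler goes to the island with the base flask and the peroxide.
2. Smuggler goes back to the mainland alone.
3. Smuggler goes to the island with the chlorine cylinder and the solvent jar.
4. Smuggler goes back to the mainland with the base flask and the peroxide.
5. Smuggler goes to the island with the ether can and the reducing agent.
6. Smuggler goes back to the mainland alone.
7. Smuggler goes to the island with the base flask and the peroxide.

7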